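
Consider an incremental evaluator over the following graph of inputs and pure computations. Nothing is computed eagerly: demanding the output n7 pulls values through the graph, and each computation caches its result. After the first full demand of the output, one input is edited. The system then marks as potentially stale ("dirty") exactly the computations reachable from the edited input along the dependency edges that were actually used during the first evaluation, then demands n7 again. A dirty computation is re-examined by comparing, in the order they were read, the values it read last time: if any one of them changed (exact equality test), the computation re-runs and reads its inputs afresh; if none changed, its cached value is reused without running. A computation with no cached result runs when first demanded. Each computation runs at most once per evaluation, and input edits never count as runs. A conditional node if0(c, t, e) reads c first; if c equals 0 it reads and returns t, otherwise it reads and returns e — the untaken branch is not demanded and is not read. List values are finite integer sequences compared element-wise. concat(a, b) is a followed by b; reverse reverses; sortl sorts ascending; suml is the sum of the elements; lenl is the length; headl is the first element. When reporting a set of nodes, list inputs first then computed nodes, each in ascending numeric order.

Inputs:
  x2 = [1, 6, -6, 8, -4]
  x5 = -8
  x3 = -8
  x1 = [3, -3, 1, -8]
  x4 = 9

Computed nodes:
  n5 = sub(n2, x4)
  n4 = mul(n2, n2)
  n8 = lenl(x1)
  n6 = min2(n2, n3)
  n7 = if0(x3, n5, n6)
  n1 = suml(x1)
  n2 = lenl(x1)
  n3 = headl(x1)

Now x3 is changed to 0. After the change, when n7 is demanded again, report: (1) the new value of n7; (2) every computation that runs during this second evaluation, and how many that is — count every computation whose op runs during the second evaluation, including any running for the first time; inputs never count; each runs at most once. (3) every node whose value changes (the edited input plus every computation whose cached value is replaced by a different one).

Initial pass — values computed on the first demand:
  n2 = lenl([3, -3, 1, -8]) = 4
  n3 = headl([3, -3, 1, -8]) = 3
  n6 = min2(4, 3) = 3
  n7 = if0(x3=-8 -> else branch n6) = 3

Second demand — change propagation:
  n5: newly demanded (no cache) — executes and yields -5.
  n7: re-runs because x3 -8->0; new result -5.

The important point: the flipped condition pulls in fresh nodes; n5 runs for the first time.

n7 now evaluates to -5.
Run set: n5, n7 (2 run).
Changed values: x3, n7.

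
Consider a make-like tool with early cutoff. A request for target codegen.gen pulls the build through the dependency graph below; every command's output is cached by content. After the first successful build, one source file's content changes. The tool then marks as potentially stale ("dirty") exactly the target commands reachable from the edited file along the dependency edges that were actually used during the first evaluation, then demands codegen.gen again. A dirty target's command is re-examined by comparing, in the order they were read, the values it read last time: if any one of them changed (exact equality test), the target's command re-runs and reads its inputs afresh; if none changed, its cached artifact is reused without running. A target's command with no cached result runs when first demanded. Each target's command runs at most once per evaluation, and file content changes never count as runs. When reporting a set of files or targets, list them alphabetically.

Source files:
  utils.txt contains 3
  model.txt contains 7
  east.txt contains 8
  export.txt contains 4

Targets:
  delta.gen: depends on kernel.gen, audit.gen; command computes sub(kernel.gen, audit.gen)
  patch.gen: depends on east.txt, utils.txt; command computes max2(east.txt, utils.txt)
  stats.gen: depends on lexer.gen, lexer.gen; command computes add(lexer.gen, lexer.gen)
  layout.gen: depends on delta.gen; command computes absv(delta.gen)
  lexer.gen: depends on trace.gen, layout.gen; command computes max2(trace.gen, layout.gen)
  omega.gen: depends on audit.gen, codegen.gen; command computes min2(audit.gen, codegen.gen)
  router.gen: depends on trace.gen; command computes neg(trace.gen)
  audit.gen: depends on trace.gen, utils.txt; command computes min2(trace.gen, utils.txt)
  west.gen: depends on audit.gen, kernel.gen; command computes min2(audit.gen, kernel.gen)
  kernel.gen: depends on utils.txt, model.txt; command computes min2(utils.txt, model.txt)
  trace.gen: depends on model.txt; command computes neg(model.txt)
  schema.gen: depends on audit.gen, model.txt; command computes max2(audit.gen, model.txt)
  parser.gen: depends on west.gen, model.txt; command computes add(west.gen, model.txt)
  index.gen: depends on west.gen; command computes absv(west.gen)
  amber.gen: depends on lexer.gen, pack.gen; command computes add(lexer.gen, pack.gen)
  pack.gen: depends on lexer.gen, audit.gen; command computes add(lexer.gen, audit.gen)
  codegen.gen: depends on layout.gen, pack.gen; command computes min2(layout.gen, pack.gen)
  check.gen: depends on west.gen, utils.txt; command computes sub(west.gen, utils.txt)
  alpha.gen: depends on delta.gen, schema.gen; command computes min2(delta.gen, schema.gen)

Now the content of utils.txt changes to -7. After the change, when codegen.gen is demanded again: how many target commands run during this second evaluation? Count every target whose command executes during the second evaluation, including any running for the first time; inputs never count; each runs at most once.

7 target commands run: audit.gen, codegen.gen, delta.gen, kernel.gen, layout.gen, lexer.gen, pack.gen.

First demand of the output computes:
  kernel.gen = min2(3, 7) = 3
  trace.gen = neg(7) = -7
  audit.gen = min2(-7, 3) = -7
  delta.gen = sub(3, -7) = 10
  layout.gen = absv(10) = 10
  lexer.gen = max2(-7, 10) = 10
  pack.gen = add(10, -7) = 3
  codegen.gen = min2(10, 3) = 3

After the edit, cleaning proceeds:
  audit.gen: a read changed (utils.txt 3->-7) — executes, giving -7 — identical to its old value.
  kernel.gen: a read changed (utils.txt 3->-7) — executes, giving -7.
  delta.gen: a read changed (kernel.gen 3->-7) — executes, giving 0.
  layout.gen: a read changed (delta.gen 10->0) — executes, giving 0.
  lexer.gen: a read changed (layout.gen 10->0) — executes, giving 0.
  pack.gen: a read changed (lexer.gen 10->0) — executes, giving -7.
  codegen.gen: a read changed (layout.gen 10->0; pack.gen 3->-7) — executes, giving -7.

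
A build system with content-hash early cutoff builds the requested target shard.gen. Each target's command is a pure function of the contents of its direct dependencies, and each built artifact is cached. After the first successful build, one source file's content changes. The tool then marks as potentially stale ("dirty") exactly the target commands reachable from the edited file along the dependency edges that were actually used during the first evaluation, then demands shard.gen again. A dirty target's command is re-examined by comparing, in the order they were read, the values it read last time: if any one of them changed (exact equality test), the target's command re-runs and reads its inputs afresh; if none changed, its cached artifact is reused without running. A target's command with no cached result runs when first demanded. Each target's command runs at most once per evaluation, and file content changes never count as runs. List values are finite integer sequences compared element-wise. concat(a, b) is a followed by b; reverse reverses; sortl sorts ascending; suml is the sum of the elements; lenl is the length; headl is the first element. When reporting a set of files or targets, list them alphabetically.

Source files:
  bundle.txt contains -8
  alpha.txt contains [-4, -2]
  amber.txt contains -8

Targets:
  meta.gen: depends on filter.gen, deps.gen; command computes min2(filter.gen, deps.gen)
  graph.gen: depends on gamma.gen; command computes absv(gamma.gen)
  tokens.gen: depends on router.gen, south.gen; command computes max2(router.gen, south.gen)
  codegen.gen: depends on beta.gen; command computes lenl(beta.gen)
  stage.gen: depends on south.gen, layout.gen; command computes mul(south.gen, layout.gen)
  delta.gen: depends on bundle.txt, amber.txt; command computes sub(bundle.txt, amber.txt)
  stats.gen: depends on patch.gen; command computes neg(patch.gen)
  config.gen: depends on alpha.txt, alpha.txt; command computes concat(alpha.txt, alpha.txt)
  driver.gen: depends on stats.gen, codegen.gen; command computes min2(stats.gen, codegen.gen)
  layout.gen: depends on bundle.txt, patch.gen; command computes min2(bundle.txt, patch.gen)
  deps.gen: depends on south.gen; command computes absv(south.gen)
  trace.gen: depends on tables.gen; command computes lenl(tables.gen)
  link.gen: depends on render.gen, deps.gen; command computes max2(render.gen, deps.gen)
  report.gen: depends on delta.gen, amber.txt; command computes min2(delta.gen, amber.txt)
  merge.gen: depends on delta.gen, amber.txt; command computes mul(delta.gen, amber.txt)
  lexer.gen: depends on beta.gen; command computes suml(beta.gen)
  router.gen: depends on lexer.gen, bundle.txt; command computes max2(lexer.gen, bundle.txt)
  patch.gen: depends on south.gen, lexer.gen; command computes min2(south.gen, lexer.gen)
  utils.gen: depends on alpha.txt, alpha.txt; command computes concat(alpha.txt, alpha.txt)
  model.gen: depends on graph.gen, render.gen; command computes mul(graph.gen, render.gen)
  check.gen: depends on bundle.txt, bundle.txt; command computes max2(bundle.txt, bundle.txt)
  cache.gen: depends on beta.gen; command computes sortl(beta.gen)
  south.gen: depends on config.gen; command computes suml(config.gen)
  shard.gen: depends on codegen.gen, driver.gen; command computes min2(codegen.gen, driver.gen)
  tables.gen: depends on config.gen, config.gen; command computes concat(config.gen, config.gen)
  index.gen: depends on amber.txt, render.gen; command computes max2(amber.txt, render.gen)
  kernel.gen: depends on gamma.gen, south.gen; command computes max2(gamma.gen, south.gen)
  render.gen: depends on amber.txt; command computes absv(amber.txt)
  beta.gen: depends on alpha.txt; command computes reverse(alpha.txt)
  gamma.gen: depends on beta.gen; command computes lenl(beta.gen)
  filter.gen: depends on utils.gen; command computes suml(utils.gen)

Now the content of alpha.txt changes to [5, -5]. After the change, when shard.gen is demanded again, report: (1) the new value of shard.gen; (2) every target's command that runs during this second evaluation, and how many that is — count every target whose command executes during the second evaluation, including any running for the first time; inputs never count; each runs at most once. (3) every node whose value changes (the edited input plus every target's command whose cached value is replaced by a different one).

First evaluation (everything demanded from the output):
  beta.gen = reverse([-4, -2]) = [-2, -4]
  codegen.gen = lenl([-2, -4]) = 2
  config.gen = concat([-4, -2], [-4, -2]) = [-4, -2, -4, -2]
  lexer.gen = suml([-2, -4]) = -6
  south.gen = suml([-4, -2, -4, -2]) = -12
  patch.gen = min2(-12, -6) = -12
  stats.gen = neg(-12) = 12
  driver.gen = min2(12, 2) = 2
  shard.gen = min2(2, 2) = 2

Propagation after the edit:
  beta.gen: runs — alpha.txt [-4, -2]->[5, -5]; result [-5, 5].
  codegen.gen: runs — beta.gen [-2, -4]->[-5, 5]; result 2 (same value as before).
  config.gen: runs — alpha.txt [-4, -2]->[5, -5]; alpha.txt [-4, -2]->[5, -5]; result [5, -5, 5, -5].
  lexer.gen: runs — beta.gen [-2, -4]->[-5, 5]; result 0.
  south.gen: runs — config.gen [-4, -2, -4, -2]->[5, -5, 5, -5]; result 0.
  patch.gen: runs — south.gen -12->0; lexer.gen -6->0; result 0.
  stats.gen: runs — patch.gen -12->0; result 0.
  driver.gen: runs — stats.gen 12->0; result 0.
  shard.gen: runs — driver.gen 2->0; result 0.

New value of shard.gen: 0.
Target commands that run: beta.gen, codegen.gen, config.gen, driver.gen, lexer.gen, patch.gen, shard.gen, south.gen, stats.gen — 9 in total.
Values that change: alpha.txt, beta.gen, config.gen, driver.gen, lexer.gen, patch.gen, shard.gen, south.gen, stats.gen.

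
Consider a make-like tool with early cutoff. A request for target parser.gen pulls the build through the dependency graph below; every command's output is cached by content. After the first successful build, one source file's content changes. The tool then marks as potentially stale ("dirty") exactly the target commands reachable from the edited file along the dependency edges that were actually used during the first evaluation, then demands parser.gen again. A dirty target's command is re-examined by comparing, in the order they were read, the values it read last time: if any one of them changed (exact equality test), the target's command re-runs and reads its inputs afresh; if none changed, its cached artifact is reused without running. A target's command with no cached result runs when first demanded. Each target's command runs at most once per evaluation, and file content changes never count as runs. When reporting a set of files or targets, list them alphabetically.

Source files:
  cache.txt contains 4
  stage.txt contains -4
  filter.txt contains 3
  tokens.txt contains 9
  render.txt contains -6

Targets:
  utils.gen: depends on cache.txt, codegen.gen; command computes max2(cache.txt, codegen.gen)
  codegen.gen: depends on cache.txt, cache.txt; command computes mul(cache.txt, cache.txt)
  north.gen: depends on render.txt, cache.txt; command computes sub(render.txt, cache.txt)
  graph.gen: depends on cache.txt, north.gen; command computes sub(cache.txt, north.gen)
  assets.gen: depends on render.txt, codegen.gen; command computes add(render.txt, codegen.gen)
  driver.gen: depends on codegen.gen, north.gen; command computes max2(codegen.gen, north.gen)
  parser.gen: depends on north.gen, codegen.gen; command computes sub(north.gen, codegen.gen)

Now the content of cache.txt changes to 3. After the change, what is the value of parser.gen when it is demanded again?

First demand of the output computes:
  codegen.gen = mul(4, 4) = 16
  north.gen = sub(-6, 4) = -10
  parser.gen = sub(-10, 16) = -26

After the edit, cleaning proceeds:
  codegen.gen: a read changed (cache.txt 4->3; cache.txt 4->3) — executes, giving 9.
  north.gen: a read changed (cache.txt 4->3) — executes, giving -9.
  parser.gen: a read changed (north.gen -10->-9; codegen.gen 16->9) — executes, giving -18.

Demanding parser.gen again yields -18.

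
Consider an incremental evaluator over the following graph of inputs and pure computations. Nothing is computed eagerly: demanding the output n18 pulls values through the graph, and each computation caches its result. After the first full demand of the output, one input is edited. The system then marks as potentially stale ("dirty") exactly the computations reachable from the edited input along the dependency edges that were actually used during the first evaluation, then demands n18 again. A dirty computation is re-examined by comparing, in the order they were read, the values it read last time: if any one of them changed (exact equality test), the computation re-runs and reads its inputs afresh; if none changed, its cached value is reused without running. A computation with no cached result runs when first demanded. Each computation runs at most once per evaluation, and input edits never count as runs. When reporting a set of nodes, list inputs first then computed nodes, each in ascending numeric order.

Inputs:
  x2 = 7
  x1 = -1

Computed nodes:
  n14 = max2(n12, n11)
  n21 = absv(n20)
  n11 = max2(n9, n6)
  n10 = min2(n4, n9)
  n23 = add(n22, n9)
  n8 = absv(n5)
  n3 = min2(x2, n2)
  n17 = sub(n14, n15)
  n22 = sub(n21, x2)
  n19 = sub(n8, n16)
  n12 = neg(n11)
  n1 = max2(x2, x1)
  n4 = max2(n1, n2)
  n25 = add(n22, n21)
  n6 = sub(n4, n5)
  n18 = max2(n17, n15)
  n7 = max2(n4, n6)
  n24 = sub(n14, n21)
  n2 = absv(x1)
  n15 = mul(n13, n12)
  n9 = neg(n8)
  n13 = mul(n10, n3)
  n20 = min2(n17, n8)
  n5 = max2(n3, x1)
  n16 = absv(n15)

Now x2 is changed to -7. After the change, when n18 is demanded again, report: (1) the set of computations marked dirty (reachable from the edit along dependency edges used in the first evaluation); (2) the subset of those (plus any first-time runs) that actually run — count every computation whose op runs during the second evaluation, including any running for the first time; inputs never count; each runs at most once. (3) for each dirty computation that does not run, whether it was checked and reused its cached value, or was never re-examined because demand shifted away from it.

Initial pass — values computed on the first demand:
  n1 = max2(7, -1) = 7
  n2 = absv(-1) = 1
  n3 = min2(7, 1) = 1
  n4 = max2(7, 1) = 7
  n5 = max2(1, -1) = 1
  n6 = sub(7, 1) = 6
  n8 = absv(1) = 1
  n9 = neg(1) = -1
  n10 = min2(7, -1) = -1
  n11 = max2(-1, 6) = 6
  n12 = neg(6) = -6
  n13 = mul(-1, 1) = -1
  n14 = max2(-6, 6) = 6
  n15 = mul(-1, -6) = 6
  n17 = sub(6, 6) = 0
  n18 = max2(0, 6) = 6

Second demand — change propagation:
  n1: re-runs because x2 7->-7; new result -1.
  n3: re-runs because x2 7->-7; new result -7.
  n4: re-runs because n1 7->-1; new result 1.
  n5: re-runs because n3 1->-7; new result -1.
  n6: re-runs because n4 7->1; n5 1->-1; new result 2.
  n8: re-runs because n5 1->-1; new result 1 (unchanged).
  n9: re-examined; everything it read last time is the same (n8 unchanged) — cache -1 kept, no run.
  n10: re-runs because n4 7->1; new result -1 (unchanged).
  n11: re-runs because n6 6->2; new result 2.
  n12: re-runs because n11 6->2; new result -2.
  n13: re-runs because n3 1->-7; new result 7.
  n14: re-runs because n12 -6->-2; n11 6->2; new result 2.
  n15: re-runs because n13 -1->7; n12 -6->-2; new result -14.
  n17: re-runs because n14 6->2; n15 6->-14; new result 16.
  n18: re-runs because n17 0->16; n15 6->-14; new result 16.

The important point: at n9 every value read last time is unchanged, so the dirty flag clears without a run.

Dirty set: n1, n3, n4, n5, n6, n8, n9, n10, n11, n12, n13, n14, n15, n17, n18.
Run set: n1, n3, n4, n5, n6, n8, n10, n11, n12, n13, n14, n15, n17, n18 (14 run).
Re-examined without running (cache reused): n9.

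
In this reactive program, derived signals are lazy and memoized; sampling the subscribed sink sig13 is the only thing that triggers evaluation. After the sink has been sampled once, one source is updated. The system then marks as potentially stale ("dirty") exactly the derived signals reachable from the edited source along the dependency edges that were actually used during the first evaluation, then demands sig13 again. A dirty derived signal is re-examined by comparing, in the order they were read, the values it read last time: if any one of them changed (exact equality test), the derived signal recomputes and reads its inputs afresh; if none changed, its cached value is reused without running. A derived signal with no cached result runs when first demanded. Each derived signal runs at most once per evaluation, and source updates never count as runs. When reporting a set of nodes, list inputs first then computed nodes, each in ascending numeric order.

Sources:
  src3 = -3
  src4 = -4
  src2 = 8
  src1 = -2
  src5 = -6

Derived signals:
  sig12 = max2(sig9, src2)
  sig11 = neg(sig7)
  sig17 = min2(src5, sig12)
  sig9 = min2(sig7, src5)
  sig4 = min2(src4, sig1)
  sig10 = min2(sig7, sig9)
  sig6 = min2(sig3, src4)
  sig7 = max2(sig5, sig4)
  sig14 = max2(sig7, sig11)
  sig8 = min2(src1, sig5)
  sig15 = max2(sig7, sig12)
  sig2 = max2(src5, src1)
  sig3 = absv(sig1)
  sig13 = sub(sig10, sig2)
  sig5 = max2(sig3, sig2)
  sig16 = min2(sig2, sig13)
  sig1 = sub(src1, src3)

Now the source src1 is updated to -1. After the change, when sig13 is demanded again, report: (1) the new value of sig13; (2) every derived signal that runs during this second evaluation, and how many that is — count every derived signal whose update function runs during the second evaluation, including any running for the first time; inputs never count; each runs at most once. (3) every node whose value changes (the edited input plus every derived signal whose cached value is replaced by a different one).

Demanding sig13 again yields -5.
9 derived signals run: sig1, sig2, sig3, sig4, sig5, sig7, sig9, sig10, sig13.
The nodes whose values change: src1, sig1, sig2, sig3, sig5, sig7, sig13.

First demand of the output computes:
  sig1 = sub(-2, -3) = 1
  sig2 = max2(-6, -2) = -2
  sig3 = absv(1) = 1
  sig4 = min2(-4, 1) = -4
  sig5 = max2(1, -2) = 1
  sig7 = max2(1, -4) = 1
  sig9 = min2(1, -6) = -6
  sig10 = min2(1, -6) = -6
  sig13 = sub(-6, -2) = -4

After the edit, cleaning proceeds:
  sig1: a read changed (src1 -2->-1) — executes, giving 2.
  sig2: a read changed (src1 -2->-1) — executes, giving -1.
  sig3: a read changed (sig1 1->2) — executes, giving 2.
  sig4: a read changed (sig1 1->2) — executes, giving -4 — identical to its old value.
  sig5: a read changed (sig3 1->2; sig2 -2->-1) — executes, giving 2.
  sig7: a read changed (sig5 1->2) — executes, giving 2.
  sig9: a read changed (sig7 1->2) — executes, giving -6 — identical to its old value.
  sig10: a read changed (sig7 1->2) — executes, giving -6 — identical to its old value.
  sig13: a read changed (sig2 -2->-1) — executes, giving -5.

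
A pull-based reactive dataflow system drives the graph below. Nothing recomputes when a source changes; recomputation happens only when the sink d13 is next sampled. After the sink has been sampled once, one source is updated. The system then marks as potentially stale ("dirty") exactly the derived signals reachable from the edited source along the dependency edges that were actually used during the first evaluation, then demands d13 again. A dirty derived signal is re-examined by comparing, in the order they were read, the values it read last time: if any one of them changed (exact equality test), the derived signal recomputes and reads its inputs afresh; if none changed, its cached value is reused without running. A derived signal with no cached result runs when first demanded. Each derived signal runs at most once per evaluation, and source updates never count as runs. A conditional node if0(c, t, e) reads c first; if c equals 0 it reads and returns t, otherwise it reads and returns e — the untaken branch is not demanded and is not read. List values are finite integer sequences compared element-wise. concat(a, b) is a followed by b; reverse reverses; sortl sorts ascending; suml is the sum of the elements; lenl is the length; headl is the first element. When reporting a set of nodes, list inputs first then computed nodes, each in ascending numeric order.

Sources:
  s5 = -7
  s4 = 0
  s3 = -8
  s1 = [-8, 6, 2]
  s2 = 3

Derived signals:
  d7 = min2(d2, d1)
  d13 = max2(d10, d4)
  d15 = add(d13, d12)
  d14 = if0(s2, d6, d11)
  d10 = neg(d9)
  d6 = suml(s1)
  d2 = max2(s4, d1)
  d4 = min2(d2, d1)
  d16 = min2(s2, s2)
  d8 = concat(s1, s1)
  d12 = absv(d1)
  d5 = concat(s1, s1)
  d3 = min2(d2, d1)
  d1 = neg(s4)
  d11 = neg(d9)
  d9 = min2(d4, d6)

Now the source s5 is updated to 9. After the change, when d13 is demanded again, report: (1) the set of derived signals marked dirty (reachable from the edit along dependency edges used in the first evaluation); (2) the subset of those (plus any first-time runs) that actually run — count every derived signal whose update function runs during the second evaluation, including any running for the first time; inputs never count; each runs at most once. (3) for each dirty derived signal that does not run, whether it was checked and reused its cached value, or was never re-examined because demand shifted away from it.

Marked dirty: none.
Derived signals that run: none — 0 in total.
Every dirty derived signal ran.
Key observation: s5 is never demanded by the output, so the edit triggers no recomputation at all.

First evaluation (everything demanded from the output):
  d1 = neg(0) = 0
  d2 = max2(0, 0) = 0
  d4 = min2(0, 0) = 0
  d6 = suml([-8, 6, 2]) = 0
  d9 = min2(0, 0) = 0
  d10 = neg(0) = 0
  d13 = max2(0, 0) = 0

Propagation after the edit:
  s5 feeds no computation that the output demands — nothing is marked dirty and nothing runs.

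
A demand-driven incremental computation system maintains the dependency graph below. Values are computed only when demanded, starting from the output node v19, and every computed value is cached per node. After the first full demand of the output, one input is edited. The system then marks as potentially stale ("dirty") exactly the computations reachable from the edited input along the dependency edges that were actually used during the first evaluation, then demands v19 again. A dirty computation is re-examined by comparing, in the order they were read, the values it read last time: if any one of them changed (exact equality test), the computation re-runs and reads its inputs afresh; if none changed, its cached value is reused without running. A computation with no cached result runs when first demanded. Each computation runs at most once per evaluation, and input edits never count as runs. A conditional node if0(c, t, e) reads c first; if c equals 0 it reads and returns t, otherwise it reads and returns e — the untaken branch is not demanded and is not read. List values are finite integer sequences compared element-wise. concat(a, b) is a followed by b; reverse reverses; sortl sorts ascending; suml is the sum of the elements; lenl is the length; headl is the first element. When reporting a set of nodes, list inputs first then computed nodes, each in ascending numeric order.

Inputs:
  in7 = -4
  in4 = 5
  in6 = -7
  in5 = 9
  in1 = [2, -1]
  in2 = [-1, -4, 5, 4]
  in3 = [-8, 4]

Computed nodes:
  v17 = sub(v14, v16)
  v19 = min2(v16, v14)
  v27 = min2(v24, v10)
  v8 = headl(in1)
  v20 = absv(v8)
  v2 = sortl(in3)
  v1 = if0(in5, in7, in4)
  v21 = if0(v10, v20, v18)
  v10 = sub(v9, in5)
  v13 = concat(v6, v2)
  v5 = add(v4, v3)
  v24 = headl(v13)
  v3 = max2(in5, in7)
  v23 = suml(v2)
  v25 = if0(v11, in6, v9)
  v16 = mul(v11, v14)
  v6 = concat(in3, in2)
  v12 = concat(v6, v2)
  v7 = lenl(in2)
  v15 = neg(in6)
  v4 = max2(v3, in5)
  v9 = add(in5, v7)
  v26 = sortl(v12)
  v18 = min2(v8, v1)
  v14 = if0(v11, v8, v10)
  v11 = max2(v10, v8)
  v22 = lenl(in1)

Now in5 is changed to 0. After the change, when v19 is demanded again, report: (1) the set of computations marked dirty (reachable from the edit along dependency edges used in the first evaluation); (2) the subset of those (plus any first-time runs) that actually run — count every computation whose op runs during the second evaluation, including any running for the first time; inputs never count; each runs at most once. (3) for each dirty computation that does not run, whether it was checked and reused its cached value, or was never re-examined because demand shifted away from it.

Marked dirty: v9, v10, v11, v14, v16, v19.
Computations that run: v9, v10 — 2 in total.
Checked but reused from cache: v11, v14, v16, v19.
Key observation: the change is absorbed at v10 — it re-runs but produces the same value, and the output's value is unchanged.

First evaluation (everything demanded from the output):
  v7 = lenl([-1, -4, 5, 4]) = 4
  v8 = headl([2, -1]) = 2
  v9 = add(9, 4) = 13
  v10 = sub(13, 9) = 4
  v11 = max2(4, 2) = 4
  v14 = if0(v11=4 -> else branch v10) = 4
  v16 = mul(4, 4) = 16
  v19 = min2(16, 4) = 4

Propagation after the edit:
  v9: runs — in5 9->0; result 4.
  v10: runs — v9 13->4; in5 9->0; result 4 (same value as before).
  v11: checked — values it read are unchanged (v10 unchanged, v8 unchanged); reused cached 4 without running.
  v14: checked — values it read are unchanged (v11 unchanged, v10 unchanged); reused cached 4 without running.
  v16: checked — values it read are unchanged (v11 unchanged, v14 unchanged); reused cached 16 without running.
  v19: checked — values it read are unchanged (v16 unchanged, v14 unchanged); reused cached 4 without running.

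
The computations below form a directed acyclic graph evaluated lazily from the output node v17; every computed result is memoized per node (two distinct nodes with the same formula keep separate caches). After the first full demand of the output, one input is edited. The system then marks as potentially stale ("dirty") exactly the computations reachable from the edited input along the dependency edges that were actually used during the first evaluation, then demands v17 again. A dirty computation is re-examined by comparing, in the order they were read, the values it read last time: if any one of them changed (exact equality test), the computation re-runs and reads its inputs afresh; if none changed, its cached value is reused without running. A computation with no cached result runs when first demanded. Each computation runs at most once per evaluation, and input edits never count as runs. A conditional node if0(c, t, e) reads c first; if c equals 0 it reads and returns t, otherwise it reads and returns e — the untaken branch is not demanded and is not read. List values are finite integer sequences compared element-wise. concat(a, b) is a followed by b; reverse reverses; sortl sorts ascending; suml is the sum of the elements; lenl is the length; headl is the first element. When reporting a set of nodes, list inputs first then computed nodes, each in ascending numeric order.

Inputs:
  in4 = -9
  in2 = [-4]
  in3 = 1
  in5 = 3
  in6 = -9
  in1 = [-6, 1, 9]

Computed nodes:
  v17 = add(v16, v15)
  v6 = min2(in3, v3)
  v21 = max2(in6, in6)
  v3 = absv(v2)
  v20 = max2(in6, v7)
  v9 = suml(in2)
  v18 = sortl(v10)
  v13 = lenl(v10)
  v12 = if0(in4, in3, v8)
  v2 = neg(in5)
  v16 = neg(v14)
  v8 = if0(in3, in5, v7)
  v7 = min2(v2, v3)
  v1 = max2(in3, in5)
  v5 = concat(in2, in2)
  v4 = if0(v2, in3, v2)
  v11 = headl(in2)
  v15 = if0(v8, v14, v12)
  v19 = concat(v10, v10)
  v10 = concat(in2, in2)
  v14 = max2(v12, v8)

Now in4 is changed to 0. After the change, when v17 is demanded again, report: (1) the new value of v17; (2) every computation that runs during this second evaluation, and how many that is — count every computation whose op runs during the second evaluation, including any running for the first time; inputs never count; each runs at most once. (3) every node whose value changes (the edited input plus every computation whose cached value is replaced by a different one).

Demanding v17 again yields 0.
5 computations run: v12, v14, v15, v16, v17.
The nodes whose values change: in4, v12, v14, v15, v16.

First demand of the output computes:
  v2 = neg(3) = -3
  v3 = absv(-3) = 3
  v7 = min2(-3, 3) = -3
  v8 = if0(in3=1 -> else branch v7) = -3
  v12 = if0(in4=-9 -> else branch v8) = -3
  v14 = max2(-3, -3) = -3
  v15 = if0(v8=-3 -> else branch v12) = -3
  v16 = neg(-3) = 3
  v17 = add(3, -3) = 0

After the edit, cleaning proceeds:
  v12: a read changed (in4 -9->0) — executes, giving 1.
  v14: a read changed (v12 -3->1) — executes, giving 1.
  v15: a read changed (v12 -3->1) — executes, giving 1.
  v16: a read changed (v14 -3->1) — executes, giving -1.
  v17: a read changed (v16 3->-1; v15 -3->1) — executes, giving 0 — identical to its old value.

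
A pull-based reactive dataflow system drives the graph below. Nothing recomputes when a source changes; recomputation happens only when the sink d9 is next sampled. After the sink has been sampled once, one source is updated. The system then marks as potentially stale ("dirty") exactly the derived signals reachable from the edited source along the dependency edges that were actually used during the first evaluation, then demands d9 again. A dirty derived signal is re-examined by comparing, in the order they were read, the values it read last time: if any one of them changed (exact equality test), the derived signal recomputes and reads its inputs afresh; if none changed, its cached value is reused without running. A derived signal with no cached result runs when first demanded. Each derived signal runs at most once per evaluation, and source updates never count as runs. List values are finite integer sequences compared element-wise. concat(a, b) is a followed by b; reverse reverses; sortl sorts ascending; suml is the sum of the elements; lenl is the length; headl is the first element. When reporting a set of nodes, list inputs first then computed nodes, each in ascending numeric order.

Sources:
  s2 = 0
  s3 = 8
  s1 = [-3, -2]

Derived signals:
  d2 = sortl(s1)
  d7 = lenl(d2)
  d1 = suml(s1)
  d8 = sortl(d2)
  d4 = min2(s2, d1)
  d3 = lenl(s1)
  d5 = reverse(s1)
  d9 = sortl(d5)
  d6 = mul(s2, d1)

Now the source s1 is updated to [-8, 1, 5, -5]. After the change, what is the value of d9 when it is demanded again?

New value of d9: [-8, -5, 1, 5].

First evaluation (everything demanded from the output):
  d5 = reverse([-3, -2]) = [-2, -3]
  d9 = sortl([-2, -3]) = [-3, -2]

Propagation after the edit:
  d5: runs — s1 [-3, -2]->[-8, 1, 5, -5]; result [-5, 5, 1, -8].
  d9: runs — d5 [-2, -3]->[-5, 5, 1, -8]; result [-8, -5, 1, 5].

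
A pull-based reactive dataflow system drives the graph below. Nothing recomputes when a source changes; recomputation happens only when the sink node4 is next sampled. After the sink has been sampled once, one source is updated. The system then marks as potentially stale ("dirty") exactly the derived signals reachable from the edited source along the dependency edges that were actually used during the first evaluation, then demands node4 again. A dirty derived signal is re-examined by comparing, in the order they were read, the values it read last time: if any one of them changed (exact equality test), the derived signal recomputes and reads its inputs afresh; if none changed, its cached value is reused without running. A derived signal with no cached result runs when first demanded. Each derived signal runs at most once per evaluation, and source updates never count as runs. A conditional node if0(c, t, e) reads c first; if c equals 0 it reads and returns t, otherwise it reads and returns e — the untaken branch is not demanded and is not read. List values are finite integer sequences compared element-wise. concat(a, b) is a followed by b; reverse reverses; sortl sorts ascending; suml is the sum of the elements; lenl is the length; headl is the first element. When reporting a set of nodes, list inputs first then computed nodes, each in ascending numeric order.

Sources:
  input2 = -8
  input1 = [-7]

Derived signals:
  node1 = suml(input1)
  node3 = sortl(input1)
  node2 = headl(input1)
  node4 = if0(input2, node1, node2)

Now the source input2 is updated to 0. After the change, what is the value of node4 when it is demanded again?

First evaluation (everything demanded from the output):
  node2 = headl([-7]) = -7
  node4 = if0(input2=-8 -> else branch node2) = -7

Propagation after the edit:
  node1: demanded for the first time — runs, produces -7.
  node4: runs — input2 -8->0; result -7 (same value as before).

Key observation: a condition flipped, so demand reaches new nodes — node1 runs for the first time.

New value of node4: -7.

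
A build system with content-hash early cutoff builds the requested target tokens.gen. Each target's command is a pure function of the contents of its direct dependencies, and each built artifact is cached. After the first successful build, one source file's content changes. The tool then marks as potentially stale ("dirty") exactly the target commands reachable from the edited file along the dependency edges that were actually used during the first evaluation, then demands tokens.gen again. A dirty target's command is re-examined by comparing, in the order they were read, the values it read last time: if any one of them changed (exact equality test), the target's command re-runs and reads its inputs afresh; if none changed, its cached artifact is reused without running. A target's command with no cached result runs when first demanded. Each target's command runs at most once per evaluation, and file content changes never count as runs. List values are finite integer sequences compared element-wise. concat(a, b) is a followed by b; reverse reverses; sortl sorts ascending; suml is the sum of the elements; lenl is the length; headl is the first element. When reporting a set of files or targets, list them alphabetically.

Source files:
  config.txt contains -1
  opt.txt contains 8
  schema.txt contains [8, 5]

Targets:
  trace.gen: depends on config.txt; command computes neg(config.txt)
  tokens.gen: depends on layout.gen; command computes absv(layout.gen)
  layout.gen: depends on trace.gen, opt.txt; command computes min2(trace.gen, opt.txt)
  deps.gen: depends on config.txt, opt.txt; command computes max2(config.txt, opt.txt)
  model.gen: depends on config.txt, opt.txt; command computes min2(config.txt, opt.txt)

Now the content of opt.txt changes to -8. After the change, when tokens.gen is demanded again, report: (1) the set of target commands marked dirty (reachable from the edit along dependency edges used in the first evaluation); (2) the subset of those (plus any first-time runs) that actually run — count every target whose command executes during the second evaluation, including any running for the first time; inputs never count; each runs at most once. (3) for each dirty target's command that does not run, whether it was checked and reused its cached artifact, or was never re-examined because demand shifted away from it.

First evaluation (everything demanded from the output):
  trace.gen = neg(-1) = 1
  layout.gen = min2(1, 8) = 1
  tokens.gen = absv(1) = 1

Propagation after the edit:
  layout.gen: runs — opt.txt 8->-8; result -8.
  tokens.gen: runs — layout.gen 1->-8; result 8.

Marked dirty: layout.gen, tokens.gen.
Target commands that run: layout.gen, tokens.gen — 2 in total.
Every dirty target's command ran.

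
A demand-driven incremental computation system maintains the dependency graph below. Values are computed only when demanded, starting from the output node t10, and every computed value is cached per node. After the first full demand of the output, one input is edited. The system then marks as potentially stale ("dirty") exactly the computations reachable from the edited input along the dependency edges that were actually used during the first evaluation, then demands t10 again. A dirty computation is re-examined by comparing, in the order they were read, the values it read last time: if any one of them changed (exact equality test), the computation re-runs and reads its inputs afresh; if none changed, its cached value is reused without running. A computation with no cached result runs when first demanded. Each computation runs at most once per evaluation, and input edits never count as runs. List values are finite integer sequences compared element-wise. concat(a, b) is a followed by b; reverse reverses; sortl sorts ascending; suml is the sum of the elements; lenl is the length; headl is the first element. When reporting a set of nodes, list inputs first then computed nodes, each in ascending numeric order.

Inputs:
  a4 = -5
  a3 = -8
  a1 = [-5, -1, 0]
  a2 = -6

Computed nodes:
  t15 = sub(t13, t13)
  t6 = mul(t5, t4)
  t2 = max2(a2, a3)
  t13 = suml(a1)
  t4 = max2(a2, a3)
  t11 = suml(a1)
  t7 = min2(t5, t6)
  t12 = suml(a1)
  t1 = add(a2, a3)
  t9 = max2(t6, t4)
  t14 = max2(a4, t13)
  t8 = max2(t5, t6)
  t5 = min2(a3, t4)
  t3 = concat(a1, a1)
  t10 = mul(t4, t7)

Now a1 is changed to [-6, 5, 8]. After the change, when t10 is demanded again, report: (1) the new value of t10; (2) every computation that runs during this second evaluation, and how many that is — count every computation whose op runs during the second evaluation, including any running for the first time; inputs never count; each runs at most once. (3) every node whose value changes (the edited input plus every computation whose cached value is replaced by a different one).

First evaluation (everything demanded from the output):
  t4 = max2(-6, -8) = -6
  t5 = min2(-8, -6) = -8
  t6 = mul(-8, -6) = 48
  t7 = min2(-8, 48) = -8
  t10 = mul(-6, -8) = 48

Propagation after the edit:
  a1 feeds no computation that the output demands — nothing is marked dirty and nothing runs.

Key observation: a1 is never demanded by the output, so the edit triggers no recomputation at all.

New value of t10: 48.
Computations that run: none — 0 in total.
Values that change: a1.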